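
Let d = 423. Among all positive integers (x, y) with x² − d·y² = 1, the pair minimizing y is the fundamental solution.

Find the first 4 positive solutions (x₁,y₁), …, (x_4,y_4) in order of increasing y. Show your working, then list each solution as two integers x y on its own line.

d=423: √d = [20; 1,1,3,4,3,1,1,40] (ℓ=8, even), read p_7/q_7
i=0: a=20 ⇒ p=20, q=1
i=1: a=1 ⇒ p=21, q=1
…
i=5: a=3 ⇒ p=1995, q=97
i=6: a=1 ⇒ p=2612, q=127
i=7: a=1 ⇒ p=4607, q=224
→ (4607, 224).  Check: 4607²=21224449, 423·224²=21224448, difference 1.
k=2:  x_2 = 4607·4607+423·224·224 = 42448897,  y_2 = 4607·224+224·4607 = 2063936
k=3:  x_3 = 4607·42448897+423·224·2063936 = 391124132351,  y_3 = 4607·2063936+224·42448897 = 19017106080
k=4:  x_4 = 4607·391124132351+423·224·19017106080 = 3603817713033217,  y_4 = 4607·19017106080+224·391124132351 = 175223613357184

4607 224
42448897 2063936
391124132351 19017106080
3603817713033217 175223613357184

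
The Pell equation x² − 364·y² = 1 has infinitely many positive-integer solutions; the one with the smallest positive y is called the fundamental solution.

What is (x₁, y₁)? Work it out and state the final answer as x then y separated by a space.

√364 → a₀=19, period (12,1,2,3,1,8,1,3,2,1,12,38); ℓ=12 even so k=11
step 0: (19, 1)  from 19·(1,0) + (0,1)
…
step 2: (248, 13)  from 1·(229,12) + (19,1)
step 3: (725, 38)  from 2·(248,13) + (229,12)
…
step 8: (119872, 6283)  from 3·(30755,1612) + (27607,1447)
step 9: (270499, 14178)  from 2·(119872,6283) + (30755,1612)
step 10: (390371, 20461)  from 1·(270499,14178) + (119872,6283)
step 11: (4954951, 259710)  from 12·(390371,20461) + (270499,14178)
→ (4954951, 259710).  Check: 4954951²=24551539412401, 364·259710²=24551539412400, difference 1.

4954951 259710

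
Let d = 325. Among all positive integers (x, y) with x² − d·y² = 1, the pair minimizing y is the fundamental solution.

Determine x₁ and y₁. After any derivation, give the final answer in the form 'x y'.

649 36

√325 → a₀=18, period (36); ℓ=1 odd so k=1
k=0  a_k=18  p_k/q_k = 18/1
k=1  a_k=36  p_k/q_k = 649/36
(x₁, y₁) = (649, 36);  649² − 325·36² = 1 ✓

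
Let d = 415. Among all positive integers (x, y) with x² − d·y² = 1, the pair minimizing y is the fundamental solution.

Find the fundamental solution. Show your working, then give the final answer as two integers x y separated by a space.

√415 → a₀=20, period (2,1,2,4,6,…,1,2,40); ℓ=16 even so k=15
a_0=20:  p_0=20·1+0=20,  q_0=20·0+1=1
…
a_4=4:  p_4=4·163+61=713,  q_4=4·8+3=35
…
a_6=1:  p_6=1·4441+713=5154,  q_6=1·218+35=253
…
a_9=1:  p_9=1·33939+9595=43534,  q_9=1·1666+471=2137
…
a_11=6:  p_11=6·77473+43534=508372,  q_11=6·3803+2137=24955
a_12=4:  p_12=4·508372+77473=2110961,  q_12=4·24955+3803=103623
a_13=2:  p_13=2·2110961+508372=4730294,  q_13=2·103623+24955=232201
a_14=1:  p_14=1·4730294+2110961=6841255,  q_14=1·232201+103623=335824
a_15=2:  p_15=2·6841255+4730294=18412804,  q_15=2·335824+232201=903849
fundamental: x₁=18412804, y₁=903849  (since 339031351142416 − 415·816943014801 = 1)

18412804 903849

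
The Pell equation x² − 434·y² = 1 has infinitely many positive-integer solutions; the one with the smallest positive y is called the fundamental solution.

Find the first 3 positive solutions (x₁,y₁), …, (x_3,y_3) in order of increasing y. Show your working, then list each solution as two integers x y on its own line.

125 6
31249 1500
7812125 374994

√434 = [20; 1,4,1,40, …], period ℓ=4 (even) → k=3
step 0: (20, 1)  from 20·(1,0) + (0,1)
…
step 2: (104, 5)  from 4·(21,1) + (20,1)
step 3: (125, 6)  from 1·(104,5) + (21,1)
fundamental: x₁=125, y₁=6  (since 15625 − 434·36 = 1)
k=2:  x_2 = 125·125+434·6·6 = 31249,  y_2 = 125·6+6·125 = 1500
k=3:  x_3 = 125·31249+434·6·1500 = 7812125,  y_3 = 125·1500+6·31249 = 374994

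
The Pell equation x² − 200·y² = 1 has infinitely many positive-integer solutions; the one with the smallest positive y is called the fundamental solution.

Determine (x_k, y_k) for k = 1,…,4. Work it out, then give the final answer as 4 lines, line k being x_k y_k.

99 7
19601 1386
3880899 274421
768398401 54333972

d=200: √d = [14; 7,28] (ℓ=2, even), read p_1/q_1
i=0: a=14 ⇒ p=14, q=1
i=1: a=7 ⇒ p=99, q=7
→ (99, 7).  Check: 99²=9801, 200·7²=9800, difference 1.
(99+7√200)^2 = 19601 + 1386√200
(99+7√200)^3 = 3880899 + 274421√200
(99+7√200)^4 = 768398401 + 54333972√200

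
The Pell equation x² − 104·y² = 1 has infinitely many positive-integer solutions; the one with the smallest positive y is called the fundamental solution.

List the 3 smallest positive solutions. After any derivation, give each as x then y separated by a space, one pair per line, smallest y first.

51 5
5201 510
530451 52015

d=104: √d = [10; 5,20] (ℓ=2, even), read p_1/q_1
a_0=10:  p_0=10·1+0=10,  q_0=10·0+1=1
a_1=5:  p_1=5·10+1=51,  q_1=5·1+0=5
(x₁, y₁) = (51, 5);  51² − 104·5² = 1 ✓
(51+5√104)^2 = 5201 + 510√104
(51+5√104)^3 = 530451 + 52015√104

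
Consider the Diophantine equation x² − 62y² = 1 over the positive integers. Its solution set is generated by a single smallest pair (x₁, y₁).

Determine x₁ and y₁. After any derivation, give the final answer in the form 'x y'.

[7; 1,6,1,14] for √62; ℓ=4 ⇒ convergent index 3
k=0  a_k=7  p_k/q_k = 7/1
…
k=2  a_k=6  p_k/q_k = 55/7
k=3  a_k=1  p_k/q_k = 63/8
→ (63, 8).  Check: 63²=3969, 62·8²=3968, difference 1.

63 8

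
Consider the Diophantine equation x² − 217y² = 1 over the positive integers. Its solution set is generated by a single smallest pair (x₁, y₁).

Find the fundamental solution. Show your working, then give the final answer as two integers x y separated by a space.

3844063 260952

d=217: √d = [14; 1,2,1,2,1,…,2,1,28] (ℓ=16, even), read p_15/q_15
step 0: (14, 1)  from 14·(1,0) + (0,1)
…
step 9: (139163, 9447)  from 9·(15055,1022) + (3668,249)
…
step 13: (1034361, 70217)  from 1·(740980,50301) + (293381,19916)
step 14: (2809702, 190735)  from 2·(1034361,70217) + (740980,50301)
step 15: (3844063, 260952)  from 1·(2809702,190735) + (1034361,70217)
fundamental: x₁=3844063, y₁=260952  (since 14776820347969 − 217·68095946304 = 1)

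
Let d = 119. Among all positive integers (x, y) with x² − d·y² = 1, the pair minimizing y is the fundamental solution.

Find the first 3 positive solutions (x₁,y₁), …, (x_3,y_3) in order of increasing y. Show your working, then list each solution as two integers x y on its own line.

[10; 1,9,1,20] for √119; ℓ=4 ⇒ convergent index 3
i=0: a=10 ⇒ p=10, q=1
i=1: a=1 ⇒ p=11, q=1
i=2: a=9 ⇒ p=109, q=10
i=3: a=1 ⇒ p=120, q=11
fundamental: x₁=120, y₁=11  (since 14400 − 119·121 = 1)
n=2: (120,11)∘(120,11) = (120·120+119·11·11, 120·11+11·120) = (28799,2640)
n=3: (28799,2640)∘(120,11) = (120·28799+119·11·2640, 120·2640+11·28799) = (6911640,633589)

120 11
28799 2640
6911640 633589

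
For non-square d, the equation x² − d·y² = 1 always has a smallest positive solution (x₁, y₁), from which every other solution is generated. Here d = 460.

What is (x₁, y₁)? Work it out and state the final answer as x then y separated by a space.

[21; 2,4,3,1,2,10,2,1,3,4,2,42] for √460; ℓ=12 ⇒ convergent index 11
step 0: (21, 1)  from 21·(1,0) + (0,1)
…
step 3: (622, 29)  from 3·(193,9) + (43,2)
step 4: (815, 38)  from 1·(622,29) + (193,9)
…
step 6: (23335, 1088)  from 10·(2252,105) + (815,38)
step 7: (48922, 2281)  from 2·(23335,1088) + (2252,105)
step 8: (72257, 3369)  from 1·(48922,2281) + (23335,1088)
…
step 10: (1135029, 52921)  from 4·(265693,12388) + (72257,3369)
step 11: (2535751, 118230)  from 2·(1135029,52921) + (265693,12388)
(x₁, y₁) = (2535751, 118230);  2535751² − 460·118230² = 1 ✓

2535751 118230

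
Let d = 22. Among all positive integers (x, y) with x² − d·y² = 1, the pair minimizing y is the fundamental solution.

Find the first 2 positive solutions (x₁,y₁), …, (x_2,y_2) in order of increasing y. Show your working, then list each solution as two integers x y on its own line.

√22 = [4; 1,2,4,2,1,8, …], period ℓ=6 (even) → k=5
k=0  a_k=4  p_k/q_k = 4/1
k=1  a_k=1  p_k/q_k = 5/1
k=2  a_k=2  p_k/q_k = 14/3
k=3  a_k=4  p_k/q_k = 61/13
k=4  a_k=2  p_k/q_k = 136/29
k=5  a_k=1  p_k/q_k = 197/42
→ (197, 42).  Check: 197²=38809, 22·42²=38808, difference 1.
k=2:  x_2 = 197·197+22·42·42 = 77617,  y_2 = 197·42+42·197 = 16548

197 42
77617 16548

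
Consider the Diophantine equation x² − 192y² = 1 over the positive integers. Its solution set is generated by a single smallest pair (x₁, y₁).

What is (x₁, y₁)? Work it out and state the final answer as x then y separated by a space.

d=192: √d = [13; 1,5,1,26] (ℓ=4, even), read p_3/q_3
k=0  a_k=13  p_k/q_k = 13/1
…
k=2  a_k=5  p_k/q_k = 83/6
k=3  a_k=1  p_k/q_k = 97/7
fundamental: x₁=97, y₁=7  (since 9409 − 192·49 = 1)

97 7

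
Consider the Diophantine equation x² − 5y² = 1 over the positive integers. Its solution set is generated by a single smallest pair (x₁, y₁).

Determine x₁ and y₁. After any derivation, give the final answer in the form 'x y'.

[2; 4] for √5; ℓ=1 ⇒ convergent index 1
k=0  a_k=2  p_k/q_k = 2/1
k=1  a_k=4  p_k/q_k = 9/4
fundamental: x₁=9, y₁=4  (since 81 − 5·16 = 1)

9 4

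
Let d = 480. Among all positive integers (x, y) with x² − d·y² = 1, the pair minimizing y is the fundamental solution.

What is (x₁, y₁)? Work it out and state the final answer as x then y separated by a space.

241 11

√480 → a₀=21, period (1,9,1,42); ℓ=4 even so k=3
a_0=21:  p_0=21·1+0=21,  q_0=21·0+1=1
…
a_2=9:  p_2=9·22+21=219,  q_2=9·1+1=10
a_3=1:  p_3=1·219+22=241,  q_3=1·10+1=11
→ (241, 11).  Check: 241²=58081, 480·11²=58080, difference 1.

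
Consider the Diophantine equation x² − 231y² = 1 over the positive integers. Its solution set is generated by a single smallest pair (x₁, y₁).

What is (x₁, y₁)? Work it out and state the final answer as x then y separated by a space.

76 5

d=231: √d = [15; 5,30] (ℓ=2, even), read p_1/q_1
k=0  a_k=15  p_k/q_k = 15/1
k=1  a_k=5  p_k/q_k = 76/5
fundamental: x₁=76, y₁=5  (since 5776 − 231·25 = 1)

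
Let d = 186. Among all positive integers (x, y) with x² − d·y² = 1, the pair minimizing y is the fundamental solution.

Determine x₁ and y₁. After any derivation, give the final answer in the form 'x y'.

7501 550

√186 = [13; 1,1,1,3,4,3,1,1,1,26, …], period ℓ=10 (even) → k=9
step 0: (13, 1)  from 13·(1,0) + (0,1)
…
step 5: (641, 47)  from 4·(150,11) + (41,3)
…
step 8: (4787, 351)  from 1·(2714,199) + (2073,152)
step 9: (7501, 550)  from 1·(4787,351) + (2714,199)
→ (7501, 550).  Check: 7501²=56265001, 186·550²=56265000, difference 1.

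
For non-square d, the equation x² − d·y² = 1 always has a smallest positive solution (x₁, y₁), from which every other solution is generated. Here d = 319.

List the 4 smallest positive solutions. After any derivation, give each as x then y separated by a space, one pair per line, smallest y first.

√319 → a₀=17, period (1,6,5,1,4,…,6,1,34); ℓ=14 even so k=13
step 0: (17, 1)  from 17·(1,0) + (0,1)
…
step 2: (125, 7)  from 6·(18,1) + (17,1)
…
step 5: (3715, 208)  from 4·(768,43) + (643,36)
step 6: (11913, 667)  from 3·(3715,208) + (768,43)
step 7: (15628, 875)  from 1·(11913,667) + (3715,208)
step 8: (58797, 3292)  from 3·(15628,875) + (11913,667)
step 9: (250816, 14043)  from 4·(58797,3292) + (15628,875)
…
step 11: (1798881, 100718)  from 5·(309613,17335) + (250816,14043)
step 12: (11102899, 621643)  from 6·(1798881,100718) + (309613,17335)
step 13: (12901780, 722361)  from 1·(11102899,621643) + (1798881,100718)
fundamental: x₁=12901780, y₁=722361  (since 166455927168400 − 319·521805414321 = 1)
(x_2, y_2) = (12901780·12901780 + 319·722361·722361, 12901780·722361 + 722361·12901780) = (332911854336799, 18639485405160)
(x_3, y_3) = (12901780·332911854336799 + 319·722361·18639485405160, 12901780·18639485405160 + 722361·332911854336799) = (8590311008090840302660, 480965080021169647239)
(x_4, y_4) = (12901780·8590311008090840302660 + 319·722361·480965080021169647239, 12901780·480965080021169647239 + 722361·8590311008090840302660) = (221660605515932150288251132801, 12410611300231033623224965680)

12901780 722361
332911854336799 18639485405160
8590311008090840302660 480965080021169647239
221660605515932150288251132801 12410611300231033623224965680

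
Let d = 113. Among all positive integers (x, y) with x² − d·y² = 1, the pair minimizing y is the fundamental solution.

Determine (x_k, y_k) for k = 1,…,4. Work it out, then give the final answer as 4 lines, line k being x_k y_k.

√113 → a₀=10, period (1,1,1,2,2,1,1,1,20); ℓ=9 odd so k=17
k=0  a_k=10  p_k/q_k = 10/1
…
k=3  a_k=1  p_k/q_k = 32/3
k=4  a_k=2  p_k/q_k = 85/8
…
k=6  a_k=1  p_k/q_k = 287/27
…
k=9  a_k=20  p_k/q_k = 16009/1506
k=10  a_k=1  p_k/q_k = 16785/1579
…
k=13  a_k=2  p_k/q_k = 131952/12413
…
k=16  a_k=1  p_k/q_k = 758918/71393
k=17  a_k=1  p_k/q_k = 1204353/113296
→ (1204353, 113296).  Check: 1204353²=1450466148609, 113·113296²=1450466148608, difference 1.
(x_2, y_2) = (1204353·1204353 + 113·113296·113296, 1204353·113296 + 113296·1204353) = (2900932297217, 272896754976)
(x_3, y_3) = (1204353·2900932297217 + 113·113296·272896754976, 1204353·272896754976 + 113296·2900932297217) = (6987493029899166849, 657328051091107760)
(x_4, y_4) = (1204353·6987493029899166849 + 113·113296·657328051091107760, 1204353·657328051091107760 + 113296·6987493029899166849) = (16830816386073401651890177, 1583310020631184911403584)

1204353 113296
2900932297217 272896754976
6987493029899166849 657328051091107760
16830816386073401651890177 1583310020631184911403584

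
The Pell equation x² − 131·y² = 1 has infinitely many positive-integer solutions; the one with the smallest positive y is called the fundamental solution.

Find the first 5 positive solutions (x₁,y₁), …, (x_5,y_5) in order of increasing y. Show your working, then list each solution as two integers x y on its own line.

10610 927
225144199 19670940
4777559892170 417417345873
101379820686703201 8857596059754120
2151279790194282033050 187958187970565080527

[11; 2,4,11,4,2,22] for √131; ℓ=6 ⇒ convergent index 5
step 0: (11, 1)  from 11·(1,0) + (0,1)
step 1: (23, 2)  from 2·(11,1) + (1,0)
…
step 4: (4727, 413)  from 4·(1156,101) + (103,9)
step 5: (10610, 927)  from 2·(4727,413) + (1156,101)
fundamental: x₁=10610, y₁=927  (since 112572100 − 131·859329 = 1)
(10610+927√131)^2 = 225144199 + 19670940√131
(10610+927√131)^3 = 4777559892170 + 417417345873√131
(10610+927√131)^4 = 101379820686703201 + 8857596059754120√131
(10610+927√131)^5 = 2151279790194282033050 + 187958187970565080527√131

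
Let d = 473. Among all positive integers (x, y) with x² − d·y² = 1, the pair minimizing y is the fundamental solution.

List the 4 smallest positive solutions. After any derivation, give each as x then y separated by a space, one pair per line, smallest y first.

87 4
15137 696
2633751 121100
458257537 21070704

√473 = [21; 1,2,1,42, …], period ℓ=4 (even) → k=3
a_0=21:  p_0=21·1+0=21,  q_0=21·0+1=1
a_1=1:  p_1=1·21+1=22,  q_1=1·1+0=1
a_2=2:  p_2=2·22+21=65,  q_2=2·1+1=3
a_3=1:  p_3=1·65+22=87,  q_3=1·3+1=4
(x₁, y₁) = (87, 4);  87² − 473·4² = 1 ✓
k=2:  x_2 = 87·87+473·4·4 = 15137,  y_2 = 87·4+4·87 = 696
k=3:  x_3 = 87·15137+473·4·696 = 2633751,  y_3 = 87·696+4·15137 = 121100
k=4:  x_4 = 87·2633751+473·4·121100 = 458257537,  y_4 = 87·121100+4·2633751 = 21070704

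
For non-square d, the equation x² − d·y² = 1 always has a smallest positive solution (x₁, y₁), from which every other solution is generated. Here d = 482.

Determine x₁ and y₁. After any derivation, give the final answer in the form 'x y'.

√482 = [21; 1,20,1,42, …], period ℓ=4 (even) → k=3
step 0: (21, 1)  from 21·(1,0) + (0,1)
step 1: (22, 1)  from 1·(21,1) + (1,0)
step 2: (461, 21)  from 20·(22,1) + (21,1)
step 3: (483, 22)  from 1·(461,21) + (22,1)
fundamental: x₁=483, y₁=22  (since 233289 − 482·484 = 1)

483 22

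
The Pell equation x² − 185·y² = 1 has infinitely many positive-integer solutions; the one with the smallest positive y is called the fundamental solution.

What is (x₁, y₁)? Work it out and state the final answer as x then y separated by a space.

d=185: √d = [13; 1,1,1,1,26] (ℓ=5, odd), read p_9/q_9
a_0=13:  p_0=13·1+0=13,  q_0=13·0+1=1
a_1=1:  p_1=1·13+1=14,  q_1=1·1+0=1
a_2=1:  p_2=1·14+13=27,  q_2=1·1+1=2
…
a_8=1:  p_8=1·3686+1877=5563,  q_8=1·271+138=409
a_9=1:  p_9=1·5563+3686=9249,  q_9=1·409+271=680
fundamental: x₁=9249, y₁=680  (since 85544001 − 185·462400 = 1)

9249 680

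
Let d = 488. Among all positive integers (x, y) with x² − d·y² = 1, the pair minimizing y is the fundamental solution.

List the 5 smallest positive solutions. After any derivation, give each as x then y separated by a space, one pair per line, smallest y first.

√488 = [22; 11,44, …], period ℓ=2 (even) → k=1
k=0  a_k=22  p_k/q_k = 22/1
k=1  a_k=11  p_k/q_k = 243/11
→ (243, 11).  Check: 243²=59049, 488·11²=59048, difference 1.
(243+11√488)^2 = 118097 + 5346√488
(243+11√488)^3 = 57394899 + 2598145√488
(243+11√488)^4 = 27893802817 + 1262693124√488
(243+11√488)^5 = 13556330774163 + 613666260119√488

243 11
118097 5346
57394899 2598145
27893802817 1262693124
13556330774163 613666260119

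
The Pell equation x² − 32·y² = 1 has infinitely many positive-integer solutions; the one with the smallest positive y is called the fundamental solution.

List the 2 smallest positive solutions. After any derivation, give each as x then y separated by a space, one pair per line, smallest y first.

√32 → a₀=5, period (1,1,1,10); ℓ=4 even so k=3
step 0: (5, 1)  from 5·(1,0) + (0,1)
…
step 2: (11, 2)  from 1·(6,1) + (5,1)
step 3: (17, 3)  from 1·(11,2) + (6,1)
(x₁, y₁) = (17, 3);  17² − 32·3² = 1 ✓
n=2: (17,3)∘(17,3) = (17·17+32·3·3, 17·3+3·17) = (577,102)

17 3
577 102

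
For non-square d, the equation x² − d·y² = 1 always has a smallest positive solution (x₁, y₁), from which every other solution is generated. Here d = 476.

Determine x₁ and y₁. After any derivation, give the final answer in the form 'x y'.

28799 1320

√476 = [21; 1,4,2,10,2,4,1,42, …], period ℓ=8 (even) → k=7
a_0=21:  p_0=21·1+0=21,  q_0=21·0+1=1
…
a_4=10:  p_4=10·240+109=2509,  q_4=10·11+5=115
a_5=2:  p_5=2·2509+240=5258,  q_5=2·115+11=241
a_6=4:  p_6=4·5258+2509=23541,  q_6=4·241+115=1079
a_7=1:  p_7=1·23541+5258=28799,  q_7=1·1079+241=1320
(x₁, y₁) = (28799, 1320);  28799² − 476·1320² = 1 ✓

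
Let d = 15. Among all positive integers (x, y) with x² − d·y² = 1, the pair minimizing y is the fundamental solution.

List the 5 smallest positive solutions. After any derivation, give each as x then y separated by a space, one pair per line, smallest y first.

√15 → a₀=3, period (1,6); ℓ=2 even so k=1
i=0: a=3 ⇒ p=3, q=1
i=1: a=1 ⇒ p=4, q=1
(x₁, y₁) = (4, 1);  4² − 15·1² = 1 ✓
(4+1√15)^2 = 31 + 8√15
(4+1√15)^3 = 244 + 63√15
(4+1√15)^4 = 1921 + 496√15
(4+1√15)^5 = 15124 + 3905√15

4 1
31 8
244 63
1921 496
15124 3905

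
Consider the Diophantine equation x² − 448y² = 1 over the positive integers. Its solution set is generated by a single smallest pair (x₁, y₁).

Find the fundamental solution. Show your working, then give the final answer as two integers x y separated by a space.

127 6

d=448: √d = [21; 6,42] (ℓ=2, even), read p_1/q_1
i=0: a=21 ⇒ p=21, q=1
i=1: a=6 ⇒ p=127, q=6
fundamental: x₁=127, y₁=6  (since 16129 − 448·36 = 1)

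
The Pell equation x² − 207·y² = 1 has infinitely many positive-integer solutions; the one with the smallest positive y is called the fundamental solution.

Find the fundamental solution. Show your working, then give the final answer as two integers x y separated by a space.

1151 80

√207 = [14; 2,1,1,2,1,1,2,28, …], period ℓ=8 (even) → k=7
i=0: a=14 ⇒ p=14, q=1
…
i=4: a=2 ⇒ p=187, q=13
…
i=6: a=1 ⇒ p=446, q=31
i=7: a=2 ⇒ p=1151, q=80
(x₁, y₁) = (1151, 80);  1151² − 207·80² = 1 ✓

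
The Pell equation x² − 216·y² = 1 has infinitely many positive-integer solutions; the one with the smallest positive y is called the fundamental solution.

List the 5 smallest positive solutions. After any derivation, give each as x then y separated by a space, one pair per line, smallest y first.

√216 → a₀=14, period (1,2,3,2,1,28); ℓ=6 even so k=5
a_0=14:  p_0=14·1+0=14,  q_0=14·0+1=1
a_1=1:  p_1=1·14+1=15,  q_1=1·1+0=1
a_2=2:  p_2=2·15+14=44,  q_2=2·1+1=3
…
a_4=2:  p_4=2·147+44=338,  q_4=2·10+3=23
a_5=1:  p_5=1·338+147=485,  q_5=1·23+10=33
(x₁, y₁) = (485, 33);  485² − 216·33² = 1 ✓
n=2: (485,33)∘(485,33) = (485·485+216·33·33, 485·33+33·485) = (470449,32010)
n=3: (470449,32010)∘(485,33) = (485·470449+216·33·32010, 485·32010+33·470449) = (456335045,31049667)
n=4: (456335045,31049667)∘(485,33) = (485·456335045+216·33·31049667, 485·31049667+33·456335045) = (442644523201,30118144980)
n=5: (442644523201,30118144980)∘(485,33) = (485·442644523201+216·33·30118144980, 485·30118144980+33·442644523201) = (429364731169925,29214569580933)

485 33
470449 32010
456335045 31049667
442644523201 30118144980
429364731169925 29214569580933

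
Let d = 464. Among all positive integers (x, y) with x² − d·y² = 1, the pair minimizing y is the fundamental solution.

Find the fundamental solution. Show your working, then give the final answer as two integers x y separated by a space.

[21; 1,1,5,1,1,1,5,1,1,42] for √464; ℓ=10 ⇒ convergent index 9
i=0: a=21 ⇒ p=21, q=1
…
i=2: a=1 ⇒ p=43, q=2
…
i=5: a=1 ⇒ p=517, q=24
i=6: a=1 ⇒ p=797, q=37
i=7: a=5 ⇒ p=4502, q=209
i=8: a=1 ⇒ p=5299, q=246
i=9: a=1 ⇒ p=9801, q=455
(x₁, y₁) = (9801, 455);  9801² − 464·455² = 1 ✓

9801 455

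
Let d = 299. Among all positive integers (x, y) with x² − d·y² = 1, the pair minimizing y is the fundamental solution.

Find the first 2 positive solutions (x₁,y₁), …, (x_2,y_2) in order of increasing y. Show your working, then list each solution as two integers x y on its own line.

415 24
344449 19920

√299 = [17; 3,2,3,34, …], period ℓ=4 (even) → k=3
a_0=17:  p_0=17·1+0=17,  q_0=17·0+1=1
…
a_2=2:  p_2=2·52+17=121,  q_2=2·3+1=7
a_3=3:  p_3=3·121+52=415,  q_3=3·7+3=24
fundamental: x₁=415, y₁=24  (since 172225 − 299·576 = 1)
(415+24√299)^2 = 344449 + 19920√299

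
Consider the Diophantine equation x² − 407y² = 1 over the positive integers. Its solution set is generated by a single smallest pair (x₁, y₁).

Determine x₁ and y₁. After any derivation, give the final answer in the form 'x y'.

d=407: √d = [20; 5,1,2,1,5,40] (ℓ=6, even), read p_5/q_5
k=0  a_k=20  p_k/q_k = 20/1
…
k=3  a_k=2  p_k/q_k = 343/17
k=4  a_k=1  p_k/q_k = 464/23
k=5  a_k=5  p_k/q_k = 2663/132
→ (2663, 132).  Check: 2663²=7091569, 407·132²=7091568, difference 1.

2663 132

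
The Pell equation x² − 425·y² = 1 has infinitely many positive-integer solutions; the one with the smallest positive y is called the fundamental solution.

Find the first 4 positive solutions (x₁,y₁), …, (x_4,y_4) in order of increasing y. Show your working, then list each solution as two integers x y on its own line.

[20; 1,1,1,1,1,1,40] for √425; ℓ=7 ⇒ convergent index 13
a_0=20:  p_0=20·1+0=20,  q_0=20·0+1=1
…
a_2=1:  p_2=1·21+20=41,  q_2=1·1+1=2
…
a_10=1:  p_10=1·22038+11153=33191,  q_10=1·1069+541=1610
a_11=1:  p_11=1·33191+22038=55229,  q_11=1·1610+1069=2679
a_12=1:  p_12=1·55229+33191=88420,  q_12=1·2679+1610=4289
a_13=1:  p_13=1·88420+55229=143649,  q_13=1·4289+2679=6968
→ (143649, 6968).  Check: 143649²=20635035201, 425·6968²=20635035200, difference 1.
n=2: (143649,6968)∘(143649,6968) = (143649·143649+425·6968·6968, 143649·6968+6968·143649) = (41270070401,2001892464)
n=3: (41270070401,2001892464)∘(143649,6968) = (143649·41270070401+425·6968·2001892464, 143649·2001892464+6968·41270070401) = (11856808685922849,575139701115304)
n=4: (11856808685922849,575139701115304)∘(143649,6968) = (143649·11856808685922849+425·6968·575139701115304, 143649·575139701115304+6968·11856808685922849) = (3406437421806992601601,165236485849022716128)

143649 6968
41270070401 2001892464
11856808685922849 575139701115304
3406437421806992601601 165236485849022716128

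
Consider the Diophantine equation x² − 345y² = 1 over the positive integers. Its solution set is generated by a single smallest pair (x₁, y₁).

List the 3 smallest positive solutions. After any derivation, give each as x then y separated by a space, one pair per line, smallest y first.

d=345: √d = [18; 1,1,2,1,6,1,2,1,1,36] (ℓ=10, even), read p_9/q_9
a_0=18:  p_0=18·1+0=18,  q_0=18·0+1=1
a_1=1:  p_1=1·18+1=19,  q_1=1·1+0=1
…
a_3=2:  p_3=2·37+19=93,  q_3=2·2+1=5
…
a_5=6:  p_5=6·130+93=873,  q_5=6·7+5=47
a_6=1:  p_6=1·873+130=1003,  q_6=1·47+7=54
…
a_8=1:  p_8=1·2879+1003=3882,  q_8=1·155+54=209
a_9=1:  p_9=1·3882+2879=6761,  q_9=1·209+155=364
(x₁, y₁) = (6761, 364);  6761² − 345·364² = 1 ✓
n=2: (6761,364)∘(6761,364) = (6761·6761+345·364·364, 6761·364+364·6761) = (91422241,4922008)
n=3: (91422241,4922008)∘(6761,364) = (6761·91422241+345·364·4922008, 6761·4922008+364·91422241) = (1236211536041,66555391812)

6761 364
91422241 4922008
1236211536041 66555391812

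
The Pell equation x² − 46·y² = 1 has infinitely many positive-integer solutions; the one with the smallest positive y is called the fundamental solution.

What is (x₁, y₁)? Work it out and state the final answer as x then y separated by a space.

√46 = [6; 1,3,1,1,2,6,2,1,1,3,1,12, …], period ℓ=12 (even) → k=11
step 0: (6, 1)  from 6·(1,0) + (0,1)
step 1: (7, 1)  from 1·(6,1) + (1,0)
step 2: (27, 4)  from 3·(7,1) + (6,1)
step 3: (34, 5)  from 1·(27,4) + (7,1)
…
step 8: (3147, 464)  from 1·(2150,317) + (997,147)
step 9: (5297, 781)  from 1·(3147,464) + (2150,317)
step 10: (19038, 2807)  from 3·(5297,781) + (3147,464)
step 11: (24335, 3588)  from 1·(19038,2807) + (5297,781)
(x₁, y₁) = (24335, 3588);  24335² − 46·3588² = 1 ✓

24335 3588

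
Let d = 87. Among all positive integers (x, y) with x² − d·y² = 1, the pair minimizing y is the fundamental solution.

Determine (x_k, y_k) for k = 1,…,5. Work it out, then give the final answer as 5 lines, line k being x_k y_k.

28 3
1567 168
87724 9405
4910977 526512
274926988 29475267

√87 → a₀=9, period (3,18); ℓ=2 even so k=1
a_0=9:  p_0=9·1+0=9,  q_0=9·0+1=1
a_1=3:  p_1=3·9+1=28,  q_1=3·1+0=3
(x₁, y₁) = (28, 3);  28² − 87·3² = 1 ✓
(x_2, y_2) = (28·28 + 87·3·3, 28·3 + 3·28) = (1567, 168)
(x_3, y_3) = (28·1567 + 87·3·168, 28·168 + 3·1567) = (87724, 9405)
(x_4, y_4) = (28·87724 + 87·3·9405, 28·9405 + 3·87724) = (4910977, 526512)
(x_5, y_5) = (28·4910977 + 87·3·526512, 28·526512 + 3·4910977) = (274926988, 29475267)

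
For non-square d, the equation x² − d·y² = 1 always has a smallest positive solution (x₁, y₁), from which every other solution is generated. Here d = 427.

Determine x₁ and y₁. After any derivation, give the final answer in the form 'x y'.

d=427: √d = [20; 1,1,1,40] (ℓ=4, even), read p_3/q_3
step 0: (20, 1)  from 20·(1,0) + (0,1)
…
step 2: (41, 2)  from 1·(21,1) + (20,1)
step 3: (62, 3)  from 1·(41,2) + (21,1)
→ (62, 3).  Check: 62²=3844, 427·3²=3843, difference 1.

62 3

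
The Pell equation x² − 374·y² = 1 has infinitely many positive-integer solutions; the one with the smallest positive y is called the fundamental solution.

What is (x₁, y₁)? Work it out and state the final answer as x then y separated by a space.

3365 174

d=374: √d = [19; 2,1,18,1,2,38] (ℓ=6, even), read p_5/q_5
step 0: (19, 1)  from 19·(1,0) + (0,1)
…
step 2: (58, 3)  from 1·(39,2) + (19,1)
…
step 4: (1141, 59)  from 1·(1083,56) + (58,3)
step 5: (3365, 174)  from 2·(1141,59) + (1083,56)
fundamental: x₁=3365, y₁=174  (since 11323225 − 374·30276 = 1)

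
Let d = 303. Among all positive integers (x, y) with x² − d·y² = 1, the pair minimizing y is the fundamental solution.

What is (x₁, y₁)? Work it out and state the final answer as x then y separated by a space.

2524 145

[17; 2,2,5,2,2,34] for √303; ℓ=6 ⇒ convergent index 5
i=0: a=17 ⇒ p=17, q=1
…
i=4: a=2 ⇒ p=1027, q=59
i=5: a=2 ⇒ p=2524, q=145
(x₁, y₁) = (2524, 145);  2524² − 303·145² = 1 ✓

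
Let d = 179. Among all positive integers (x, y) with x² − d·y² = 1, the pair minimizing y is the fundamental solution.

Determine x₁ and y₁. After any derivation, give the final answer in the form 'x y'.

4190210 313191

√179 = [13; 2,1,1,1,3,…,1,2,26, …], period ℓ=14 (even) → k=13
a_0=13:  p_0=13·1+0=13,  q_0=13·0+1=1
…
a_2=1:  p_2=1·27+13=40,  q_2=1·2+1=3
…
a_4=1:  p_4=1·67+40=107,  q_4=1·5+3=8
a_5=3:  p_5=3·107+67=388,  q_5=3·8+5=29
…
a_8=5:  p_8=5·26999+2047=137042,  q_8=5·2018+153=10243
…
a_10=1:  p_10=1·438125+137042=575167,  q_10=1·32747+10243=42990
…
a_12=1:  p_12=1·1013292+575167=1588459,  q_12=1·75737+42990=118727
a_13=2:  p_13=2·1588459+1013292=4190210,  q_13=2·118727+75737=313191
→ (4190210, 313191).  Check: 4190210²=17557859844100, 179·313191²=17557859844099, difference 1.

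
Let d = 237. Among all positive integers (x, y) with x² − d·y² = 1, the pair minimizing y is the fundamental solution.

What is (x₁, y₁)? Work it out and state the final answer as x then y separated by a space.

228151 14820

√237 → a₀=15, period (2,1,1,7,10,7,1,1,2,30); ℓ=10 even so k=9
i=0: a=15 ⇒ p=15, q=1
…
i=2: a=1 ⇒ p=46, q=3
i=3: a=1 ⇒ p=77, q=5
…
i=5: a=10 ⇒ p=5927, q=385
…
i=8: a=1 ⇒ p=90075, q=5851
i=9: a=2 ⇒ p=228151, q=14820
→ (228151, 14820).  Check: 228151²=52052878801, 237·14820²=52052878800, difference 1.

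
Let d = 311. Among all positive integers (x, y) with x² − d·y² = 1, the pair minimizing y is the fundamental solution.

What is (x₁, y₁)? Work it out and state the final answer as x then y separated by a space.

16883880 957397

d=311: √d = [17; 1,1,1,2,1,…,1,1,34] (ℓ=16, even), read p_15/q_15
a_0=17:  p_0=17·1+0=17,  q_0=17·0+1=1
a_1=1:  p_1=1·17+1=18,  q_1=1·1+0=1
a_2=1:  p_2=1·18+17=35,  q_2=1·1+1=2
…
a_4=2:  p_4=2·53+35=141,  q_4=2·3+2=8
a_5=1:  p_5=1·141+53=194,  q_5=1·8+3=11
a_6=6:  p_6=6·194+141=1305,  q_6=6·11+8=74
a_7=3:  p_7=3·1305+194=4109,  q_7=3·74+11=233
a_8=17:  p_8=17·4109+1305=71158,  q_8=17·233+74=4035
…
a_10=6:  p_10=6·217583+71158=1376656,  q_10=6·12338+4035=78063
a_11=1:  p_11=1·1376656+217583=1594239,  q_11=1·78063+12338=90401
a_12=2:  p_12=2·1594239+1376656=4565134,  q_12=2·90401+78063=258865
a_13=1:  p_13=1·4565134+1594239=6159373,  q_13=1·258865+90401=349266
a_14=1:  p_14=1·6159373+4565134=10724507,  q_14=1·349266+258865=608131
a_15=1:  p_15=1·10724507+6159373=16883880,  q_15=1·608131+349266=957397
(x₁, y₁) = (16883880, 957397);  16883880² − 311·957397² = 1 ✓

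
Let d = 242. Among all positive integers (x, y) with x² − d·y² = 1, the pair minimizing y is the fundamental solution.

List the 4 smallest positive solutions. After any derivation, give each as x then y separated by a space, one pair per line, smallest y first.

√242 = [15; 1,1,3,1,14,1,3,1,1,30, …], period ℓ=10 (even) → k=9
i=0: a=15 ⇒ p=15, q=1
…
i=6: a=1 ⇒ p=2209, q=142
…
i=8: a=1 ⇒ p=10905, q=701
i=9: a=1 ⇒ p=19601, q=1260
(x₁, y₁) = (19601, 1260);  19601² − 242·1260² = 1 ✓
k=2:  x_2 = 19601·19601+242·1260·1260 = 768398401,  y_2 = 19601·1260+1260·19601 = 49394520
k=3:  x_3 = 19601·768398401+242·1260·49394520 = 30122754096401,  y_3 = 19601·49394520+1260·768398401 = 1936363971780
k=4:  x_4 = 19601·30122754096401+242·1260·1936363971780 = 1180872205318713601,  y_4 = 19601·1936363971780+1260·30122754096401 = 75909340372325040

19601 1260
768398401 49394520
30122754096401 1936363971780
1180872205318713601 75909340372325040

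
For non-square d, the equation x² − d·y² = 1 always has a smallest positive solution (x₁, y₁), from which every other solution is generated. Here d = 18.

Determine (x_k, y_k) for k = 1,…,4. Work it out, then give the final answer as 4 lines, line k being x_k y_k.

17 4
577 136
19601 4620
665857 156944

√18 → a₀=4, period (4,8); ℓ=2 even so k=1
i=0: a=4 ⇒ p=4, q=1
i=1: a=4 ⇒ p=17, q=4
(x₁, y₁) = (17, 4);  17² − 18·4² = 1 ✓
k=2:  x_2 = 17·17+18·4·4 = 577,  y_2 = 17·4+4·17 = 136
k=3:  x_3 = 17·577+18·4·136 = 19601,  y_3 = 17·136+4·577 = 4620
k=4:  x_4 = 17·19601+18·4·4620 = 665857,  y_4 = 17·4620+4·19601 = 156944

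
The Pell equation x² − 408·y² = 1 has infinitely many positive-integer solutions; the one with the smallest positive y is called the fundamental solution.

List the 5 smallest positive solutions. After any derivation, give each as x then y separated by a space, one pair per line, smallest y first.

√408 → a₀=20, period (5,40); ℓ=2 even so k=1
k=0  a_k=20  p_k/q_k = 20/1
k=1  a_k=5  p_k/q_k = 101/5
fundamental: x₁=101, y₁=5  (since 10201 − 408·25 = 1)
n=2: (101,5)∘(101,5) = (101·101+408·5·5, 101·5+5·101) = (20401,1010)
n=3: (20401,1010)∘(101,5) = (101·20401+408·5·1010, 101·1010+5·20401) = (4120901,204015)
n=4: (4120901,204015)∘(101,5) = (101·4120901+408·5·204015, 101·204015+5·4120901) = (832401601,41210020)
n=5: (832401601,41210020)∘(101,5) = (101·832401601+408·5·41210020, 101·41210020+5·832401601) = (168141002501,8324220025)

101 5
20401 1010
4120901 204015
832401601 41210020
168141002501 8324220025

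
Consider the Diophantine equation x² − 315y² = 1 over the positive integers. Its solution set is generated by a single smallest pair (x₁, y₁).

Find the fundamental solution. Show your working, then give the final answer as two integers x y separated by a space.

71 4

√315 → a₀=17, period (1,2,1,34); ℓ=4 even so k=3
k=0  a_k=17  p_k/q_k = 17/1
k=1  a_k=1  p_k/q_k = 18/1
k=2  a_k=2  p_k/q_k = 53/3
k=3  a_k=1  p_k/q_k = 71/4
→ (71, 4).  Check: 71²=5041, 315·4²=5040, difference 1.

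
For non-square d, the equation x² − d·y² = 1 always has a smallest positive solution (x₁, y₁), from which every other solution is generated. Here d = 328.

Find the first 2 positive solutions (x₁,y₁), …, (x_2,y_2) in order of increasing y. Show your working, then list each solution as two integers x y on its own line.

163 9
53137 2934

√328 = [18; 9,36, …], period ℓ=2 (even) → k=1
k=0  a_k=18  p_k/q_k = 18/1
k=1  a_k=9  p_k/q_k = 163/9
(x₁, y₁) = (163, 9);  163² − 328·9² = 1 ✓
(163+9√328)^2 = 53137 + 2934√328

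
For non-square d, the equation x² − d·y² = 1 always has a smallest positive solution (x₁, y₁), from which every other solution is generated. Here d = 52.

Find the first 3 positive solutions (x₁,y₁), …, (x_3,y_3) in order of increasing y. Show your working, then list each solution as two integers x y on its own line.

[7; 4,1,2,1,4,14] for √52; ℓ=6 ⇒ convergent index 5
a_0=7:  p_0=7·1+0=7,  q_0=7·0+1=1
…
a_4=1:  p_4=1·101+36=137,  q_4=1·14+5=19
a_5=4:  p_5=4·137+101=649,  q_5=4·19+14=90
fundamental: x₁=649, y₁=90  (since 421201 − 52·8100 = 1)
n=2: (649,90)∘(649,90) = (649·649+52·90·90, 649·90+90·649) = (842401,116820)
n=3: (842401,116820)∘(649,90) = (649·842401+52·90·116820, 649·116820+90·842401) = (1093435849,151632270)

649 90
842401 116820
1093435849 151632270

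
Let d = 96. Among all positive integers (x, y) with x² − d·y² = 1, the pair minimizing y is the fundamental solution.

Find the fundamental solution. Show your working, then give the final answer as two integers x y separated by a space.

49 5

√96 → a₀=9, period (1,3,1,18); ℓ=4 even so k=3
a_0=9:  p_0=9·1+0=9,  q_0=9·0+1=1
a_1=1:  p_1=1·9+1=10,  q_1=1·1+0=1
a_2=3:  p_2=3·10+9=39,  q_2=3·1+1=4
a_3=1:  p_3=1·39+10=49,  q_3=1·4+1=5
(x₁, y₁) = (49, 5);  49² − 96·5² = 1 ✓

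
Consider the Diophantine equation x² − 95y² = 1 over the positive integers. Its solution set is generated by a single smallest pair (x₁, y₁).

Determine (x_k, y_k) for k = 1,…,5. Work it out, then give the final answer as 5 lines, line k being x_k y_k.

√95 → a₀=9, period (1,2,1,18); ℓ=4 even so k=3
k=0  a_k=9  p_k/q_k = 9/1
…
k=2  a_k=2  p_k/q_k = 29/3
k=3  a_k=1  p_k/q_k = 39/4
fundamental: x₁=39, y₁=4  (since 1521 − 95·16 = 1)
(x_2, y_2) = (39·39 + 95·4·4, 39·4 + 4·39) = (3041, 312)
(x_3, y_3) = (39·3041 + 95·4·312, 39·312 + 4·3041) = (237159, 24332)
(x_4, y_4) = (39·237159 + 95·4·24332, 39·24332 + 4·237159) = (18495361, 1897584)
(x_5, y_5) = (39·18495361 + 95·4·1897584, 39·1897584 + 4·18495361) = (1442400999, 147987220)

39 4
3041 312
237159 24332
18495361 1897584
1442400999 147987220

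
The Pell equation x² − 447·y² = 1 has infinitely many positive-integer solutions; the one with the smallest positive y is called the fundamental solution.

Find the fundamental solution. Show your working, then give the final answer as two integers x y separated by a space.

148 7

d=447: √d = [21; 7,42] (ℓ=2, even), read p_1/q_1
step 0: (21, 1)  from 21·(1,0) + (0,1)
step 1: (148, 7)  from 7·(21,1) + (1,0)
(x₁, y₁) = (148, 7);  148² − 447·7² = 1 ✓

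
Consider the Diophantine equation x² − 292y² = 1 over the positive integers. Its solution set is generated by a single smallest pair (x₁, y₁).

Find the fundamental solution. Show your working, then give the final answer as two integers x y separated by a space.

d=292: √d = [17; 11,2,1,3,8,3,1,2,11,34] (ℓ=10, even), read p_9/q_9
a_0=17:  p_0=17·1+0=17,  q_0=17·0+1=1
a_1=11:  p_1=11·17+1=188,  q_1=11·1+0=11
a_2=2:  p_2=2·188+17=393,  q_2=2·11+1=23
…
a_4=3:  p_4=3·581+393=2136,  q_4=3·34+23=125
a_5=8:  p_5=8·2136+581=17669,  q_5=8·125+34=1034
a_6=3:  p_6=3·17669+2136=55143,  q_6=3·1034+125=3227
a_7=1:  p_7=1·55143+17669=72812,  q_7=1·3227+1034=4261
a_8=2:  p_8=2·72812+55143=200767,  q_8=2·4261+3227=11749
a_9=11:  p_9=11·200767+72812=2281249,  q_9=11·11749+4261=133500
(x₁, y₁) = (2281249, 133500);  2281249² − 292·133500² = 1 ✓

2281249 133500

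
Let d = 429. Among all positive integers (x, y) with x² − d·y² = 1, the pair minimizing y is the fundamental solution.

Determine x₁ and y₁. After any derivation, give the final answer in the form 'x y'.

[20; 1,2,2,9,1,12,1,9,2,2,1,40] for √429; ℓ=12 ⇒ convergent index 11
a_0=20:  p_0=20·1+0=20,  q_0=20·0+1=1
…
a_2=2:  p_2=2·21+20=62,  q_2=2·1+1=3
…
a_5=1:  p_5=1·1367+145=1512,  q_5=1·66+7=73
a_6=12:  p_6=12·1512+1367=19511,  q_6=12·73+66=942
a_7=1:  p_7=1·19511+1512=21023,  q_7=1·942+73=1015
a_8=9:  p_8=9·21023+19511=208718,  q_8=9·1015+942=10077
a_9=2:  p_9=2·208718+21023=438459,  q_9=2·10077+1015=21169
a_10=2:  p_10=2·438459+208718=1085636,  q_10=2·21169+10077=52415
a_11=1:  p_11=1·1085636+438459=1524095,  q_11=1·52415+21169=73584
fundamental: x₁=1524095, y₁=73584  (since 2322865569025 − 429·5414605056 = 1)

1524095 73584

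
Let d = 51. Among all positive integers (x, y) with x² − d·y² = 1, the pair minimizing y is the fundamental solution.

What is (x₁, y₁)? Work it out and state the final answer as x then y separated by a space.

50 7

√51 = [7; 7,14, …], period ℓ=2 (even) → k=1
step 0: (7, 1)  from 7·(1,0) + (0,1)
step 1: (50, 7)  from 7·(7,1) + (1,0)
fundamental: x₁=50, y₁=7  (since 2500 − 51·49 = 1)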